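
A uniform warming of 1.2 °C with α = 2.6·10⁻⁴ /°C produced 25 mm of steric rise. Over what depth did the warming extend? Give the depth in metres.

H = Δh/(αΔT) = 0.025 / (2.6×10⁻⁴ × 1.2) ≈ 80.13 m

80.1 m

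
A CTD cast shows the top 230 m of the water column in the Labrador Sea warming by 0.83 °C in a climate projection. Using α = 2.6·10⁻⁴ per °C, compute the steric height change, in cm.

Δh = αΔT·H = 2.6×10⁻⁴ × 0.83 × 230 = 0.049634 m

4.96 cm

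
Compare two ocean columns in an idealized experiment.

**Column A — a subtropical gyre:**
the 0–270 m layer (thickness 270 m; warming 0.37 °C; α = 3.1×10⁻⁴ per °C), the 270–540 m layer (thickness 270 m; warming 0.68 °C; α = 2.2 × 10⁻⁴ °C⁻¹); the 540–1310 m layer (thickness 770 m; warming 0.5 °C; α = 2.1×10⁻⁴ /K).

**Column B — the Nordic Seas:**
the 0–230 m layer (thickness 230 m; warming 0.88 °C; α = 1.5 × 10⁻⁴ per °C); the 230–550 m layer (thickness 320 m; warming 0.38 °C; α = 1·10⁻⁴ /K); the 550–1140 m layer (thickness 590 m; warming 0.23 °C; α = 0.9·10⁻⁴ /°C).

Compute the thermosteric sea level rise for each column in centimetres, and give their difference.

A: 15.2 cm; B: 5.47 cm; difference 9.75 cm

A 270 × 3.1×10⁻⁴ × 0.37 = 0.030969 m
A 2.2×10⁻⁴ × 270 × 0.68 = 0.040392 m
A 0.5 × 2.1×10⁻⁴ × 770 = 0.08085 m
A total: 0.152211 m
B 0–230 m: 0.88 × 1.5×10⁻⁴ × 230 = 0.03036 m
B 230–550 m: 1×10⁻⁴ × 320 × 0.38 = 0.01216 m
B Layer 3: 0.9×10⁻⁴ × 590 × 0.23 = 0.012213 m
B total: 0.054733 m
Difference: 0.152211 − 0.054733 = 0.097478 m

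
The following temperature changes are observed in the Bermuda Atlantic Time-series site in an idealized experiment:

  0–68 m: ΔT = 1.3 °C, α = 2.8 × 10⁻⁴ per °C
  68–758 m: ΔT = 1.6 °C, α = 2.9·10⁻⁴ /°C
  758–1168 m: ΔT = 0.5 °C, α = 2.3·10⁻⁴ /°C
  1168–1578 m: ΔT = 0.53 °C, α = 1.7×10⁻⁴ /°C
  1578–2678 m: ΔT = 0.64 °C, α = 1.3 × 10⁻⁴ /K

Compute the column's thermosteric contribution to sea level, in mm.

Δh ≈ 520 mm

0–68 m: 1.3 × 68 × 2.8×10⁻⁴ = 0.024752 m
68–758 m: 690 × 1.6 × 2.9×10⁻⁴ = 0.32016 m
758–1168 m: 0.5 × 2.3×10⁻⁴ × 410 = 0.04715 m
Layer 4: 0.53 × 1.7×10⁻⁴ × 410 = 0.036941 m
Layer 5: 0.64 × 1.3×10⁻⁴ × 1100 = 0.09152 m
Δh = 0.024752 + 0.32016 + 0.04715 + 0.036941 + 0.09152 = 0.520523 m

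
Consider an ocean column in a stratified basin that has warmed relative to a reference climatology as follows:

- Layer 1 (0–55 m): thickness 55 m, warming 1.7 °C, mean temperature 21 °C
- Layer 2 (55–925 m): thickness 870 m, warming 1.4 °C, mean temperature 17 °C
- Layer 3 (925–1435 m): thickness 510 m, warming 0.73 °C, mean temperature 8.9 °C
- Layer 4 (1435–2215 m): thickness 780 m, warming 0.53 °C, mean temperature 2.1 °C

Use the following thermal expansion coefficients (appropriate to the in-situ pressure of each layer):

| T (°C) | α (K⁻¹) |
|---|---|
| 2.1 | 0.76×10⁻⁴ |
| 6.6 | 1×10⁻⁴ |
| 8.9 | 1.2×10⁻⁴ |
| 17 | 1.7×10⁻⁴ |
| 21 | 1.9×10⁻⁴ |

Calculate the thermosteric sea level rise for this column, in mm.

about 300 mm

Layer 1 at 21 °C → α = 1.9×10⁻⁴ K⁻¹
Layer 2 at 17 °C → α = 1.7×10⁻⁴ K⁻¹
Layer 3 at 8.9 °C → α = 1.2×10⁻⁴ K⁻¹
Layer 4 at 2.1 °C → α = 0.76×10⁻⁴ K⁻¹
Layer 1: 1.7 × 55 × 1.9×10⁻⁴ = 0.017765 m
55–925 m: 870 × 1.4 × 1.7×10⁻⁴ = 0.20706 m
Layer 3: 510 × 0.73 × 1.2×10⁻⁴ = 0.044676 m
1435–2215 m: 0.53 × 0.76×10⁻⁴ × 780 = 0.0314184 m
Δh = 0.017765 + 0.20706 + 0.044676 + 0.0314184 = 0.3009194 m ≈ 300 mm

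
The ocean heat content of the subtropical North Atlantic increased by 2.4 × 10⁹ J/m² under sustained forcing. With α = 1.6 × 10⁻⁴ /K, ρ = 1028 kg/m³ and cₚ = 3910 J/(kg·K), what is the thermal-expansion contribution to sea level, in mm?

95.5 mm

Δh = αQ/(ρcₚ) = 1.6×10⁻⁴ × 2.4×10⁹ / (1028 × 3910) ≈ 0.095535 m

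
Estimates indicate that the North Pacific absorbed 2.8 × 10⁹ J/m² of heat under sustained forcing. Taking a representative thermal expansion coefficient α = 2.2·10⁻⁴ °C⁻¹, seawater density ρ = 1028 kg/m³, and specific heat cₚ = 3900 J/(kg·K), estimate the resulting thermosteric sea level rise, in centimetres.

Δh = αQ/(ρcₚ) = 2.2×10⁻⁴ × 2.8×10⁹ / (1028 × 3900) ≈ 0.15365 m

about 15.4 cm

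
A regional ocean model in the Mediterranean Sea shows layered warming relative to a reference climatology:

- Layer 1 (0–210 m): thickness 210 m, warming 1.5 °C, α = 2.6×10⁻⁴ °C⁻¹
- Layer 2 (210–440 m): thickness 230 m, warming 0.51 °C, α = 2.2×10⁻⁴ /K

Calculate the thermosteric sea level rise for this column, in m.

Δh = 0.108 m

2.6×10⁻⁴ × 210 × 1.5 = 0.08190 m
2.2×10⁻⁴ × 0.51 × 230 = 0.025806 m
Δh = 0.08190 + 0.025806 = 0.107706 m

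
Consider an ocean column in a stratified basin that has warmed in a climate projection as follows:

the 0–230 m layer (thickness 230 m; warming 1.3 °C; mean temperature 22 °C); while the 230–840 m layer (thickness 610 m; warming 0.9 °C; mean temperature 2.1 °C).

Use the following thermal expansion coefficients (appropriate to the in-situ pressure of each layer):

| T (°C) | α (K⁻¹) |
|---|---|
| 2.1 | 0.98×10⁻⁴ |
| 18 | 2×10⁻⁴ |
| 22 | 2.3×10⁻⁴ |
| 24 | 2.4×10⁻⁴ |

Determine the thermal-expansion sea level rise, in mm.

Layer 1 at 22 °C → α = 2.3×10⁻⁴ K⁻¹
Layer 2 at 2.1 °C → α = 0.98×10⁻⁴ K⁻¹
Layer 1: 230 × 1.3 × 2.3×10⁻⁴ = 0.06877 m
Layer 2: 610 × 0.98×10⁻⁴ × 0.9 = 0.053802 m
Δh = 0.06877 + 0.053802 = 0.122572 m

Δh = 120 mm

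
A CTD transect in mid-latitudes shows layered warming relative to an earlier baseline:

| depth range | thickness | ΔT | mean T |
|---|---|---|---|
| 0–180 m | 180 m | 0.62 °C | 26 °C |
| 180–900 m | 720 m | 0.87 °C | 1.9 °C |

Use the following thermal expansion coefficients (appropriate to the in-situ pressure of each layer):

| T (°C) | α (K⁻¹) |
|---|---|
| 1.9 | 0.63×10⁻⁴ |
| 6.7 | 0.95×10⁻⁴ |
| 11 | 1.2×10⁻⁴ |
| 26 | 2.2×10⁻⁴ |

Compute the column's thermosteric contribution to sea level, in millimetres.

Layer 1 at 26 °C → α = 2.2×10⁻⁴ K⁻¹
Layer 2 at 1.9 °C → α = 0.63×10⁻⁴ K⁻¹
0–180 m: 2.2×10⁻⁴ × 0.62 × 180 = 0.024552 m
Layer 2: 0.63×10⁻⁴ × 720 × 0.87 = 0.0394632 m
Δh = 0.024552 + 0.0394632 = 0.0640152 m ≈ 64.0 mm

64.0 mm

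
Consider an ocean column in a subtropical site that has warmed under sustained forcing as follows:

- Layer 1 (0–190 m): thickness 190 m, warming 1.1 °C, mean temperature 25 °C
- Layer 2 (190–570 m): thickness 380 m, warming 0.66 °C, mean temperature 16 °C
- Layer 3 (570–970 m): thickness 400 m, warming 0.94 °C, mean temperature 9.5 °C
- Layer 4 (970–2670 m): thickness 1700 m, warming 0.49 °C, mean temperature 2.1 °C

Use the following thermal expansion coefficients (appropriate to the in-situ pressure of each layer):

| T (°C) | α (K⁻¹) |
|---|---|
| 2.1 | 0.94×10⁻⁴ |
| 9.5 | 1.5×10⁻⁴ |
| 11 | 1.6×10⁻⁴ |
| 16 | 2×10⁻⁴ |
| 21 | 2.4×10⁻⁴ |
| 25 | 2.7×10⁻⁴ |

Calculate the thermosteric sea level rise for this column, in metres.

0.24 m

Layer 1 at 25 °C → α = 2.7×10⁻⁴ K⁻¹
Layer 2 at 16 °C → α = 2×10⁻⁴ K⁻¹
Layer 3 at 9.5 °C → α = 1.5×10⁻⁴ K⁻¹
Layer 4 at 2.1 °C → α = 0.94×10⁻⁴ K⁻¹
190 × 2.7×10⁻⁴ × 1.1 = 0.05643 m
Layer 2: 380 × 0.66 × 2×10⁻⁴ = 0.05016 m
400 × 1.5×10⁻⁴ × 0.94 = 0.05640 m
0.94×10⁻⁴ × 1700 × 0.49 = 0.078302 m
Δh = 0.05643 + 0.05016 + 0.05640 + 0.078302 = 0.241292 m ≈ 0.24 m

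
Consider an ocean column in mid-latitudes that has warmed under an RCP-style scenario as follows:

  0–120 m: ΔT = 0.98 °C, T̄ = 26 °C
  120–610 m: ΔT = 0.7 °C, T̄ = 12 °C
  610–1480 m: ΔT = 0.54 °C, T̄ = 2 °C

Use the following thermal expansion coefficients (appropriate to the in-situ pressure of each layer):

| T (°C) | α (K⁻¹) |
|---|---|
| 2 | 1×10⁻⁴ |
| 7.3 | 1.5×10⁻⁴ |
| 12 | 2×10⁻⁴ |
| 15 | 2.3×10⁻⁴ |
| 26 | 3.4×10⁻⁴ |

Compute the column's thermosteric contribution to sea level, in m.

0.16 m

Layer 1 at 26 °C → α = 3.4×10⁻⁴ K⁻¹
Layer 2 at 12 °C → α = 2×10⁻⁴ K⁻¹
Layer 3 at 2 °C → α = 1×10⁻⁴ K⁻¹
0–120 m: 3.4×10⁻⁴ × 0.98 × 120 = 0.039984 m
120–610 m: 490 × 0.7 × 2×10⁻⁴ = 0.06860 m
870 × 0.54 × 1×10⁻⁴ = 0.04698 m
Δh = 0.039984 + 0.06860 + 0.04698 = 0.155564 m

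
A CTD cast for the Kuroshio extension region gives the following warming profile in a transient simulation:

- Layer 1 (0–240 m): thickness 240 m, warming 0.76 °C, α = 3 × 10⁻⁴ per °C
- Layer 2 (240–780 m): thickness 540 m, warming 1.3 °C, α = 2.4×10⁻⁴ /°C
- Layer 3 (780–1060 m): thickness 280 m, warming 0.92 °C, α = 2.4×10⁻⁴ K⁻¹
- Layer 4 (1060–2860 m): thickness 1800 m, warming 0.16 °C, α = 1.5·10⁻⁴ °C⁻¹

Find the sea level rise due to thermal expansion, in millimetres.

Layer 1: 240 × 3×10⁻⁴ × 0.76 = 0.05472 m
Layer 2: 2.4×10⁻⁴ × 1.3 × 540 = 0.16848 m
Layer 3: 0.92 × 280 × 2.4×10⁻⁴ = 0.061824 m
1060–2860 m: 0.16 × 1800 × 1.5×10⁻⁴ = 0.04320 m
Δh = 0.05472 + 0.16848 + 0.061824 + 0.04320 = 0.328224 m

about 328 mm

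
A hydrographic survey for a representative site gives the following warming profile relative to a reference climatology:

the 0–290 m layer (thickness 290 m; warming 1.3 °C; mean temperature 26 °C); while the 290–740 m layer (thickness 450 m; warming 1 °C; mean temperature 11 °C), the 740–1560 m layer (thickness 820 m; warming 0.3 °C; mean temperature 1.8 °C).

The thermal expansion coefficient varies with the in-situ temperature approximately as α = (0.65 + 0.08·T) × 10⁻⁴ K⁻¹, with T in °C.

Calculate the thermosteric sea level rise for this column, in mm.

Layer 1: α = (0.65 + 0.08×26)×10⁻⁴ = 2.73×10⁻⁴ K⁻¹
Layer 2: α = (0.65 + 0.08×11)×10⁻⁴ = 1.53×10⁻⁴ K⁻¹
Layer 3: α = (0.65 + 0.08×1.8)×10⁻⁴ = 0.794×10⁻⁴ K⁻¹
0–290 m: 1.3 × 290 × 2.73×10⁻⁴ = 0.102921 m
Layer 2: 1.53×10⁻⁴ × 1 × 450 = 0.06885 m
Layer 3: 820 × 0.3 × 0.794×10⁻⁴ = 0.0195324 m
Δh = 0.102921 + 0.06885 + 0.0195324 = 0.1913034 m

about 191 mm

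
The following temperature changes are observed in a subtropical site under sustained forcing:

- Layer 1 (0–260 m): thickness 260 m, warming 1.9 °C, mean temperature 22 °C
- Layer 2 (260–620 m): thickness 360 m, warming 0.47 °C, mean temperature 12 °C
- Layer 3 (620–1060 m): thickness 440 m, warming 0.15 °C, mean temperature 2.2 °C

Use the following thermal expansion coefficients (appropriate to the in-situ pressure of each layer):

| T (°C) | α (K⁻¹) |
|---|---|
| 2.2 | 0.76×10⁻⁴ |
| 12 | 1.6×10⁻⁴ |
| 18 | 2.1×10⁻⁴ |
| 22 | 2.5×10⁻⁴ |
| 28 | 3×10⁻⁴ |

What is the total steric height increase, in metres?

0.156 m of thermosteric rise

Layer 1 at 22 °C → α = 2.5×10⁻⁴ K⁻¹
Layer 2 at 12 °C → α = 1.6×10⁻⁴ K⁻¹
Layer 3 at 2.2 °C → α = 0.76×10⁻⁴ K⁻¹
2.5×10⁻⁴ × 1.9 × 260 = 0.12350 m
Layer 2: 1.6×10⁻⁴ × 0.47 × 360 = 0.027072 m
620–1060 m: 440 × 0.76×10⁻⁴ × 0.15 = 0.005016 m
Δh = 0.12350 + 0.027072 + 0.005016 = 0.155588 m ≈ 0.156 m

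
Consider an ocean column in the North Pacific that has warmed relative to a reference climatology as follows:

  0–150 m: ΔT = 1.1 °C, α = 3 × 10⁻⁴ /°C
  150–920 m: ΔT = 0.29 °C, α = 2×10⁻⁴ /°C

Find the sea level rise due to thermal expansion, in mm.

Δh ≈ 94.2 mm

3×10⁻⁴ × 150 × 1.1 = 0.04950 m
150–920 m: 770 × 0.29 × 2×10⁻⁴ = 0.04466 m
Δh = 0.04950 + 0.04466 = 0.09416 m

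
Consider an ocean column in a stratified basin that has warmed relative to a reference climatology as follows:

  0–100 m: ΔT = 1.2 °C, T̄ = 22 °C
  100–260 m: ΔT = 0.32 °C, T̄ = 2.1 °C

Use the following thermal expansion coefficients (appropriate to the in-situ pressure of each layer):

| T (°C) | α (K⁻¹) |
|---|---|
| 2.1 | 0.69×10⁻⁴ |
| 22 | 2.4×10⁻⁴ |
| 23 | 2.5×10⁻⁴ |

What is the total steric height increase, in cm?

about 3.23 cm

Layer 1 at 22 °C → α = 2.4×10⁻⁴ K⁻¹
Layer 2 at 2.1 °C → α = 0.69×10⁻⁴ K⁻¹
0–100 m: 100 × 1.2 × 2.4×10⁻⁴ = 0.02880 m
Layer 2: 0.69×10⁻⁴ × 160 × 0.32 = 0.0035328 m
Δh = 0.02880 + 0.0035328 = 0.0323328 m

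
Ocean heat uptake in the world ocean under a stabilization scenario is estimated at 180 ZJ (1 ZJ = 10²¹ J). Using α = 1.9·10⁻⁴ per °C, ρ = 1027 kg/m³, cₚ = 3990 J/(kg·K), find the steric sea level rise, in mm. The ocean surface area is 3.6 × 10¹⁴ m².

Δh = 23.2 mm

Per unit area: Q = 180×10²¹ / (3.6×10¹⁴) = 5×10⁸ J/m²
Δh = αQ/(ρcₚ) = 1.9×10⁻⁴ × 5×10⁸ / (1027 × 3990) ≈ 0.023184 m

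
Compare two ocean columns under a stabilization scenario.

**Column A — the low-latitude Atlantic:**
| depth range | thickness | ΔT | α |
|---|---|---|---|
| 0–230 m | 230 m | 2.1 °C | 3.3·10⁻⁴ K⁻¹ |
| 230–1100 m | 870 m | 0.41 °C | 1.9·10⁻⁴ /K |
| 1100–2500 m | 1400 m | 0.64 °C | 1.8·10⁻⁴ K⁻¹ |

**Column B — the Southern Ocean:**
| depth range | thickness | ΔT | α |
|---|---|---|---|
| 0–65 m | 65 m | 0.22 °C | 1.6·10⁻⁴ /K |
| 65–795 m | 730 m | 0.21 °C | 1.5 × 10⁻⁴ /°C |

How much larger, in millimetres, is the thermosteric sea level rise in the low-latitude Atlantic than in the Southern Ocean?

A Layer 1: 230 × 2.1 × 3.3×10⁻⁴ = 0.15939 m
A 1.9×10⁻⁴ × 870 × 0.41 = 0.067773 m
A 1100–2500 m: 1.8×10⁻⁴ × 1400 × 0.64 = 0.16128 m
A total: 0.388443 m
B 0–65 m: 65 × 0.22 × 1.6×10⁻⁴ = 0.002288 m
B 730 × 1.5×10⁻⁴ × 0.21 = 0.022995 m
B total: 0.025283 m
Difference: 0.388443 − 0.025283 = 0.36316 m

360 mm larger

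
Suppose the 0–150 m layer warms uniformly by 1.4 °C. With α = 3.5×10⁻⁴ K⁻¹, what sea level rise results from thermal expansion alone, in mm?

Δh = αΔT·H = 3.5×10⁻⁴ × 1.4 × 150 = 0.07350 m

Δh = 73.5 mm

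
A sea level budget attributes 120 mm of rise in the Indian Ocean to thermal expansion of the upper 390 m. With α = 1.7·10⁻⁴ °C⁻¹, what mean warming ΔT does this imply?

ΔT = Δh/(αH) = 0.12 / (1.7×10⁻⁴ × 390) ≈ 1.810 °C

1.81 °C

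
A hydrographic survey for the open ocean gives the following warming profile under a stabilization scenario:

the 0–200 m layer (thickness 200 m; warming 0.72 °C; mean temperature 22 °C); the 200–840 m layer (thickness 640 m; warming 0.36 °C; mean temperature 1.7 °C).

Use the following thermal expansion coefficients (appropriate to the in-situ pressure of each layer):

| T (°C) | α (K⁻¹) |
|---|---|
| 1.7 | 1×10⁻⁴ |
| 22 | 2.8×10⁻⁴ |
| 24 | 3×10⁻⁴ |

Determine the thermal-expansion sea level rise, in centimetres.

Layer 1 at 22 °C → α = 2.8×10⁻⁴ K⁻¹
Layer 2 at 1.7 °C → α = 1×10⁻⁴ K⁻¹
Layer 1: 0.72 × 200 × 2.8×10⁻⁴ = 0.04032 m
200–840 m: 1×10⁻⁴ × 640 × 0.36 = 0.02304 m
Δh = 0.04032 + 0.02304 = 0.06336 m ≈ 6.34 cm

Δh = 6.34 cm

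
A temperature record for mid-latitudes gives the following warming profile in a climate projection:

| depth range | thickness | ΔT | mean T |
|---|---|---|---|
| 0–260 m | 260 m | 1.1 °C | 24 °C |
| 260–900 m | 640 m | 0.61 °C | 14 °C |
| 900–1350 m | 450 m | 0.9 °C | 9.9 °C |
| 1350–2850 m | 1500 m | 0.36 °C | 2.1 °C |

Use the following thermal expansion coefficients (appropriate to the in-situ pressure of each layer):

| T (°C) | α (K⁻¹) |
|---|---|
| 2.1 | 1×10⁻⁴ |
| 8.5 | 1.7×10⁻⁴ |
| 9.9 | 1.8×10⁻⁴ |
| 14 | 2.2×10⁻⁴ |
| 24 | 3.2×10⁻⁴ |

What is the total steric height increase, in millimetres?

Layer 1 at 24 °C → α = 3.2×10⁻⁴ K⁻¹
Layer 2 at 14 °C → α = 2.2×10⁻⁴ K⁻¹
Layer 3 at 9.9 °C → α = 1.8×10⁻⁴ K⁻¹
Layer 4 at 2.1 °C → α = 1×10⁻⁴ K⁻¹
260 × 3.2×10⁻⁴ × 1.1 = 0.09152 m
0.61 × 640 × 2.2×10⁻⁴ = 0.085888 m
Layer 3: 450 × 0.9 × 1.8×10⁻⁴ = 0.07290 m
Layer 4: 1500 × 0.36 × 1×10⁻⁴ = 0.05400 m
Δh = 0.09152 + 0.085888 + 0.07290 + 0.05400 = 0.304308 m

about 300 mm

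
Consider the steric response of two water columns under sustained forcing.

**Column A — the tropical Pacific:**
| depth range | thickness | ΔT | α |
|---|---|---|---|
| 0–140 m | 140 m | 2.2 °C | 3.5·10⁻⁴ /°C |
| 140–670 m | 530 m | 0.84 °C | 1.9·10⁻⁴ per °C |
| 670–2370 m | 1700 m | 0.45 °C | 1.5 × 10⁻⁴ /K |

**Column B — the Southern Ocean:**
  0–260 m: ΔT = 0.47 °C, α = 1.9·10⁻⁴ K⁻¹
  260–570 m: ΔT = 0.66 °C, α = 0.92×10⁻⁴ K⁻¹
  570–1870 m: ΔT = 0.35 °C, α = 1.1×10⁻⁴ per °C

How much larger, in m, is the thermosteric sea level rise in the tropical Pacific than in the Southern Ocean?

0.22 m

A 0–140 m: 140 × 2.2 × 3.5×10⁻⁴ = 0.10780 m
A 140–670 m: 530 × 1.9×10⁻⁴ × 0.84 = 0.084588 m
A 670–2370 m: 1.5×10⁻⁴ × 1700 × 0.45 = 0.11475 m
A total: 0.307138 m
B 0–260 m: 260 × 1.9×10⁻⁴ × 0.47 = 0.023218 m
B 310 × 0.66 × 0.92×10⁻⁴ = 0.0188232 m
B Layer 3: 1.1×10⁻⁴ × 0.35 × 1300 = 0.05005 m
B total: 0.0920912 m
Difference: 0.307138 − 0.0920912 = 0.2150468 m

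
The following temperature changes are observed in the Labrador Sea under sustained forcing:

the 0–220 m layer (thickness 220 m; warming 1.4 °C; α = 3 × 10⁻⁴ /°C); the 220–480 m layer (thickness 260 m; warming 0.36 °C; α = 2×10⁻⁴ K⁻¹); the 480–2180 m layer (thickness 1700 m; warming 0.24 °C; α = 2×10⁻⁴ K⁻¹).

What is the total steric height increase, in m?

0.193 m of thermosteric rise

Layer 1: 1.4 × 220 × 3×10⁻⁴ = 0.09240 m
2×10⁻⁴ × 0.36 × 260 = 0.01872 m
0.24 × 1700 × 2×10⁻⁴ = 0.08160 m
Δh = 0.09240 + 0.01872 + 0.08160 = 0.19272 m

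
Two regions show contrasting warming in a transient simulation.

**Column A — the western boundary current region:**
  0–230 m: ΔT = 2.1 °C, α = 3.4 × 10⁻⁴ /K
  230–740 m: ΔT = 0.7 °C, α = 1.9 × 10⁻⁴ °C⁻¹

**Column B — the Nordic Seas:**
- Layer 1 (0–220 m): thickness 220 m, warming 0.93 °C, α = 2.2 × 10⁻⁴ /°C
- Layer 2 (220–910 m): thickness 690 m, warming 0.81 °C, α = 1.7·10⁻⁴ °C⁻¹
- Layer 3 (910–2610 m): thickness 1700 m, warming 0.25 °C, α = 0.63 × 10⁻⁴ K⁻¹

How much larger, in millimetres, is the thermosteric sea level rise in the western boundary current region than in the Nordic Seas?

Δh_A − Δh_B ≈ 65.3 mm

A Layer 1: 230 × 3.4×10⁻⁴ × 2.1 = 0.16422 m
A 0.7 × 510 × 1.9×10⁻⁴ = 0.06783 m
A total: 0.23205 m
B Layer 1: 2.2×10⁻⁴ × 220 × 0.93 = 0.045012 m
B Layer 2: 1.7×10⁻⁴ × 690 × 0.81 = 0.095013 m
B Layer 3: 1700 × 0.25 × 0.63×10⁻⁴ = 0.026775 m
B total: 0.16680 m
Difference: 0.23205 − 0.16680 = 0.06525 m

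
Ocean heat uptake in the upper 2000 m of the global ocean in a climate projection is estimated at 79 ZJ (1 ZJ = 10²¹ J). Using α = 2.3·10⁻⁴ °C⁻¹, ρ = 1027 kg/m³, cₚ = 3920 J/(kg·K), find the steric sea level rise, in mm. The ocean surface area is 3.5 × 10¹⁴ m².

about 12.9 mm

Per unit area: Q = 79×10²¹ / (3.5×10¹⁴) ≈ 2.257×10⁸ J/m²
Δh = αQ/(ρcₚ) = 2.3×10⁻⁴ × 2.257×10⁸ / (1027 × 3920) ≈ 0.012894 m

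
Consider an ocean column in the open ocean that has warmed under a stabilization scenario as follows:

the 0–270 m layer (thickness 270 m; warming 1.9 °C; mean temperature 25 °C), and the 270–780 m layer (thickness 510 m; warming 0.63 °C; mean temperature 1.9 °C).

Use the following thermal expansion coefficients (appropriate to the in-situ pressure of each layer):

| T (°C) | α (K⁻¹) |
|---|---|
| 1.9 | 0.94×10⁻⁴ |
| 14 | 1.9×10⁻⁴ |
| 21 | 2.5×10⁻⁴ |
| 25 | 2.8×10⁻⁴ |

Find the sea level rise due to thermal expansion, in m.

Layer 1 at 25 °C → α = 2.8×10⁻⁴ K⁻¹
Layer 2 at 1.9 °C → α = 0.94×10⁻⁴ K⁻¹
0–270 m: 270 × 1.9 × 2.8×10⁻⁴ = 0.14364 m
510 × 0.63 × 0.94×10⁻⁴ = 0.0302022 m
Δh = 0.14364 + 0.0302022 = 0.1738422 m

Δh ≈ 0.17 m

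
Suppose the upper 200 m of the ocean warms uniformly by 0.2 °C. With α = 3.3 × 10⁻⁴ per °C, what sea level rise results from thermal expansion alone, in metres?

0.013 m of thermosteric rise

Δh = αΔT·H = 3.3×10⁻⁴ × 0.2 × 200 = 0.01320 m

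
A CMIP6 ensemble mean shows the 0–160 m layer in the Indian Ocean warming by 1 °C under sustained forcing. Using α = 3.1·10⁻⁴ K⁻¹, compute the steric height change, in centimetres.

4.96 cm

Δh = αΔT·H = 3.1×10⁻⁴ × 1 × 160 = 0.04960 m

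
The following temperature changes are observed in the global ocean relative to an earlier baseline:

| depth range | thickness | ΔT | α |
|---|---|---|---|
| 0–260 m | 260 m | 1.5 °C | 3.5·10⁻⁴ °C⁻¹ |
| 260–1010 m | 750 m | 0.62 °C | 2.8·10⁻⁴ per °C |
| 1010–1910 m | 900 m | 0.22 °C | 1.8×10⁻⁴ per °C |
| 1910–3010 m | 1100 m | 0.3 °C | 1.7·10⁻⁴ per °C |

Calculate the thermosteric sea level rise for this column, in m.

0–260 m: 1.5 × 3.5×10⁻⁴ × 260 = 0.13650 m
750 × 2.8×10⁻⁴ × 0.62 = 0.13020 m
1010–1910 m: 1.8×10⁻⁴ × 0.22 × 900 = 0.03564 m
1910–3010 m: 1.7×10⁻⁴ × 0.3 × 1100 = 0.05610 m
Δh = 0.13650 + 0.13020 + 0.03564 + 0.05610 = 0.35844 m

Δh ≈ 0.36 m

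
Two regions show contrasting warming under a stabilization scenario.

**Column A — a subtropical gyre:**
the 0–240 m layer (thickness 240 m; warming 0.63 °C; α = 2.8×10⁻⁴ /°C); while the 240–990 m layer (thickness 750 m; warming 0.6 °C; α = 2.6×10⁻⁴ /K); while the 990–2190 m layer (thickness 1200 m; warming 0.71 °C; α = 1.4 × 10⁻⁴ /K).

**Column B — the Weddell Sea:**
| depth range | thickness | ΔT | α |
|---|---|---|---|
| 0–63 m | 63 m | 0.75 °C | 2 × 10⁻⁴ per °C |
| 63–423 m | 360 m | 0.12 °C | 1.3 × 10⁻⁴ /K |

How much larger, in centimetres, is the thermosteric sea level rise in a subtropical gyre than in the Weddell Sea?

A 2.8×10⁻⁴ × 0.63 × 240 = 0.042336 m
A Layer 2: 0.6 × 2.6×10⁻⁴ × 750 = 0.11700 m
A 990–2190 m: 1.4×10⁻⁴ × 0.71 × 1200 = 0.11928 m
A total: 0.278616 m
B Layer 1: 63 × 2×10⁻⁴ × 0.75 = 0.00945 m
B 63–423 m: 1.3×10⁻⁴ × 360 × 0.12 = 0.005616 m
B total: 0.015066 m
Difference: 0.278616 − 0.015066 = 0.26355 m

26.4 cm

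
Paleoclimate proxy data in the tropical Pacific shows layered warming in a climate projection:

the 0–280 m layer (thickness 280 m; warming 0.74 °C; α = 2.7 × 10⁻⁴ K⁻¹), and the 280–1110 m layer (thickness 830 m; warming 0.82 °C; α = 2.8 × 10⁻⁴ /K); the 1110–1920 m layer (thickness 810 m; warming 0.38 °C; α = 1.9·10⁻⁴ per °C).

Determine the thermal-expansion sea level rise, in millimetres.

280 × 0.74 × 2.7×10⁻⁴ = 0.055944 m
280–1110 m: 2.8×10⁻⁴ × 830 × 0.82 = 0.190568 m
Layer 3: 1.9×10⁻⁴ × 0.38 × 810 = 0.058482 m
Δh = 0.055944 + 0.190568 + 0.058482 = 0.304994 m

305 mm of thermosteric rise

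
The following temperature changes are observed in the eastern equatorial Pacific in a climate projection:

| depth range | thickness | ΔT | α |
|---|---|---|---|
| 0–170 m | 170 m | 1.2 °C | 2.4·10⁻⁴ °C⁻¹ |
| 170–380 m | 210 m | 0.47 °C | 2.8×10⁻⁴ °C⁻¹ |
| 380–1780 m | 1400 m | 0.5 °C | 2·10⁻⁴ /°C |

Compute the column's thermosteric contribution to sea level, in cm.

0–170 m: 2.4×10⁻⁴ × 1.2 × 170 = 0.04896 m
Layer 2: 0.47 × 210 × 2.8×10⁻⁴ = 0.027636 m
380–1780 m: 0.5 × 1400 × 2×10⁻⁴ = 0.14000 m
Δh = 0.04896 + 0.027636 + 0.14000 = 0.216596 m ≈ 21.7 cm

21.7 cm of thermosteric rise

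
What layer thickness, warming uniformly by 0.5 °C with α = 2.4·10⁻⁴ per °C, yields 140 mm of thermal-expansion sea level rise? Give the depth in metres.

H = Δh/(αΔT) = 0.14 / (2.4×10⁻⁴ × 0.5) ≈ 1167 m

about 1170 m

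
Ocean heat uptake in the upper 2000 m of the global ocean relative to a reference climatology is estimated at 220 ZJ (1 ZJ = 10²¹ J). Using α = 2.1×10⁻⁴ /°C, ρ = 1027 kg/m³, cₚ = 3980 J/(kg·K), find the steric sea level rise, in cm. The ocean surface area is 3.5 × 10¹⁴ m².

Δh ≈ 3.23 cm

Per unit area: Q = 220×10²¹ / (3.5×10¹⁴) ≈ 6.286×10⁸ J/m²
Δh = αQ/(ρcₚ) = 2.1×10⁻⁴ × 6.286×10⁸ / (1027 × 3980) ≈ 0.032295 m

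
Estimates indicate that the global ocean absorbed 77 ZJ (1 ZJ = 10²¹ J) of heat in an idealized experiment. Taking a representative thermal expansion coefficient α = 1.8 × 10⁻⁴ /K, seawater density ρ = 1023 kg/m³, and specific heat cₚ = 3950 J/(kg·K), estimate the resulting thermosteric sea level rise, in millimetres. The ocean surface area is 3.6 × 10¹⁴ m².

Per unit area: Q = 77×10²¹ / (3.6×10¹⁴) ≈ 2.139×10⁸ J/m²
Δh = αQ/(ρcₚ) = 1.8×10⁻⁴ × 2.139×10⁸ / (1023 × 3950) ≈ 0.0095282 m

9.53 mm of thermosteric rise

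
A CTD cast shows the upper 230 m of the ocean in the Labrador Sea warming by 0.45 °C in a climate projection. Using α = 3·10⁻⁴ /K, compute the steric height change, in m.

0.031 m of thermosteric rise

Δh = αΔT·H = 3×10⁻⁴ × 0.45 × 230 = 0.03105 m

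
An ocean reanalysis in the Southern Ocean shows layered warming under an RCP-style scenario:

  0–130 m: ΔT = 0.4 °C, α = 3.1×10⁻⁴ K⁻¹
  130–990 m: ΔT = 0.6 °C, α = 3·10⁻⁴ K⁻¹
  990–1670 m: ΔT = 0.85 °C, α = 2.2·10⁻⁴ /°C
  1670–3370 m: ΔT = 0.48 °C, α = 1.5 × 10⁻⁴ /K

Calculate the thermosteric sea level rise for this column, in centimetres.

42.0 cm of thermosteric rise

Layer 1: 130 × 3.1×10⁻⁴ × 0.4 = 0.01612 m
Layer 2: 3×10⁻⁴ × 860 × 0.6 = 0.15480 m
0.85 × 680 × 2.2×10⁻⁴ = 0.12716 m
1670–3370 m: 0.48 × 1700 × 1.5×10⁻⁴ = 0.12240 m
Δh = 0.01612 + 0.15480 + 0.12716 + 0.12240 = 0.42048 m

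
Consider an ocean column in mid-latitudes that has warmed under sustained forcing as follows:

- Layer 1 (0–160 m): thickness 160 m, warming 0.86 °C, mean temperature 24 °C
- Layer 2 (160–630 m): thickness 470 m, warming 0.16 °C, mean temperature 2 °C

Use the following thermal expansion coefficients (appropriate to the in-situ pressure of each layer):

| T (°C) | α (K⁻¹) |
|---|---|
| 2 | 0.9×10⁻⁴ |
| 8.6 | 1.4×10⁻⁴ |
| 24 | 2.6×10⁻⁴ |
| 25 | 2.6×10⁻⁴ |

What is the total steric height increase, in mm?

Layer 1 at 24 °C → α = 2.6×10⁻⁴ K⁻¹
Layer 2 at 2 °C → α = 0.9×10⁻⁴ K⁻¹
0–160 m: 0.86 × 160 × 2.6×10⁻⁴ = 0.035776 m
160–630 m: 0.9×10⁻⁴ × 470 × 0.16 = 0.006768 m
Δh = 0.035776 + 0.006768 = 0.042544 m ≈ 42.5 mm

42.5 mm of thermosteric rise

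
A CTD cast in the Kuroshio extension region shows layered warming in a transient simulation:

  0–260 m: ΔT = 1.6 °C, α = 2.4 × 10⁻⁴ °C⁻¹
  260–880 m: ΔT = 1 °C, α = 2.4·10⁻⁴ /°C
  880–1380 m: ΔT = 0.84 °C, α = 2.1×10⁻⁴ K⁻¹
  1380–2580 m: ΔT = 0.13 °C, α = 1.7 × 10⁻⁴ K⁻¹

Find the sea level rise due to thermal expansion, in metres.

Δh ≈ 0.363 m

Layer 1: 260 × 2.4×10⁻⁴ × 1.6 = 0.09984 m
Layer 2: 620 × 2.4×10⁻⁴ × 1 = 0.14880 m
880–1380 m: 2.1×10⁻⁴ × 0.84 × 500 = 0.08820 m
1380–2580 m: 1.7×10⁻⁴ × 1200 × 0.13 = 0.02652 m
Δh = 0.09984 + 0.14880 + 0.08820 + 0.02652 = 0.36336 m ≈ 0.363 m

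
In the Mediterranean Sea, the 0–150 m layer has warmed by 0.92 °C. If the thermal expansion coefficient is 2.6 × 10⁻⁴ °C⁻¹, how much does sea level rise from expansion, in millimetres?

35.9 mm

Δh = αΔT·H = 2.6×10⁻⁴ × 0.92 × 150 = 0.03588 m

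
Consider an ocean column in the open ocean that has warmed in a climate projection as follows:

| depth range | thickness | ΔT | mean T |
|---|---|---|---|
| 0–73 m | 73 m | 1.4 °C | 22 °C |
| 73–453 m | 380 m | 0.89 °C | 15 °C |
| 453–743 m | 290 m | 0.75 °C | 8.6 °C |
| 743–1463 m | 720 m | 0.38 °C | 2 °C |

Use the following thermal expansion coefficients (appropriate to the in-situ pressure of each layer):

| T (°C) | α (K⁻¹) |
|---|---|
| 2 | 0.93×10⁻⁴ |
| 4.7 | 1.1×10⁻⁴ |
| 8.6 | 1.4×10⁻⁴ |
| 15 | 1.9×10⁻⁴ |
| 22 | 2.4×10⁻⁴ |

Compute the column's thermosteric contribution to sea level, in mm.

Δh ≈ 145 mm

Layer 1 at 22 °C → α = 2.4×10⁻⁴ K⁻¹
Layer 2 at 15 °C → α = 1.9×10⁻⁴ K⁻¹
Layer 3 at 8.6 °C → α = 1.4×10⁻⁴ K⁻¹
Layer 4 at 2 °C → α = 0.93×10⁻⁴ K⁻¹
1.4 × 73 × 2.4×10⁻⁴ = 0.024528 m
Layer 2: 380 × 0.89 × 1.9×10⁻⁴ = 0.064258 m
1.4×10⁻⁴ × 290 × 0.75 = 0.03045 m
743–1463 m: 0.38 × 720 × 0.93×10⁻⁴ = 0.0254448 m
Δh = 0.024528 + 0.064258 + 0.03045 + 0.0254448 = 0.1446808 m ≈ 145 mm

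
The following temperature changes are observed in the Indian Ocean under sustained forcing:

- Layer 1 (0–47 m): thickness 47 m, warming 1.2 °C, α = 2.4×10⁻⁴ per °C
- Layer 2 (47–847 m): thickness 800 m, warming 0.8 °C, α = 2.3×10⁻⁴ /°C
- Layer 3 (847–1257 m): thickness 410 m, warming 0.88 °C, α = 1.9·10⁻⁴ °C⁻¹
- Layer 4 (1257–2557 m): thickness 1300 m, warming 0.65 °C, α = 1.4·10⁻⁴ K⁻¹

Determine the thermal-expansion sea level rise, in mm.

Δh ≈ 348 mm

2.4×10⁻⁴ × 47 × 1.2 = 0.013536 m
47–847 m: 2.3×10⁻⁴ × 0.8 × 800 = 0.14720 m
Layer 3: 410 × 0.88 × 1.9×10⁻⁴ = 0.068552 m
Layer 4: 0.65 × 1.4×10⁻⁴ × 1300 = 0.11830 m
Δh = 0.013536 + 0.14720 + 0.068552 + 0.11830 = 0.347588 m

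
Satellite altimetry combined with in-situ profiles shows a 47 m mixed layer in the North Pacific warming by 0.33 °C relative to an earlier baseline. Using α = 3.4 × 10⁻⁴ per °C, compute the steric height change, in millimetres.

Δh = αΔT·H = 3.4×10⁻⁴ × 0.33 × 47 = 0.0052734 m

about 5.27 mm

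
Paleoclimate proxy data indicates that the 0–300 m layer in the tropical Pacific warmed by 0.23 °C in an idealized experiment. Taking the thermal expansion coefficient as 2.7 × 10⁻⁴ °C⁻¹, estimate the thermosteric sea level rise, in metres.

Δh = αΔT·H = 2.7×10⁻⁴ × 0.23 × 300 = 0.01863 m

Δh ≈ 0.019 m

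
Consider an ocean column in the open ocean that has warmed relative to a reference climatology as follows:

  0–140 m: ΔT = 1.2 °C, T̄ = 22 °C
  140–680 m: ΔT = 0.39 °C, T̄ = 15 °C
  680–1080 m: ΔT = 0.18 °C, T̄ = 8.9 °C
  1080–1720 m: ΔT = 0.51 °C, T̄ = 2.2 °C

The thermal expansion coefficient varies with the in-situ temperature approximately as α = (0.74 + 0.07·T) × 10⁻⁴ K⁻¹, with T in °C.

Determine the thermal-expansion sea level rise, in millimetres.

Layer 1: α = (0.74 + 0.07×22)×10⁻⁴ = 2.28×10⁻⁴ K⁻¹
Layer 2: α = (0.74 + 0.07×15)×10⁻⁴ = 1.79×10⁻⁴ K⁻¹
Layer 3: α = (0.74 + 0.07×8.9)×10⁻⁴ = 1.363×10⁻⁴ K⁻¹
Layer 4: α = (0.74 + 0.07×2.2)×10⁻⁴ = 0.894×10⁻⁴ K⁻¹
Layer 1: 2.28×10⁻⁴ × 140 × 1.2 = 0.038304 m
540 × 1.79×10⁻⁴ × 0.39 = 0.0376974 m
Layer 3: 0.18 × 400 × 1.363×10⁻⁴ = 0.0098136 m
1080–1720 m: 640 × 0.51 × 0.894×10⁻⁴ = 0.02918016 m
Δh = 0.038304 + 0.0376974 + 0.0098136 + 0.02918016 = 0.11499516 m ≈ 110 mm

about 110 mm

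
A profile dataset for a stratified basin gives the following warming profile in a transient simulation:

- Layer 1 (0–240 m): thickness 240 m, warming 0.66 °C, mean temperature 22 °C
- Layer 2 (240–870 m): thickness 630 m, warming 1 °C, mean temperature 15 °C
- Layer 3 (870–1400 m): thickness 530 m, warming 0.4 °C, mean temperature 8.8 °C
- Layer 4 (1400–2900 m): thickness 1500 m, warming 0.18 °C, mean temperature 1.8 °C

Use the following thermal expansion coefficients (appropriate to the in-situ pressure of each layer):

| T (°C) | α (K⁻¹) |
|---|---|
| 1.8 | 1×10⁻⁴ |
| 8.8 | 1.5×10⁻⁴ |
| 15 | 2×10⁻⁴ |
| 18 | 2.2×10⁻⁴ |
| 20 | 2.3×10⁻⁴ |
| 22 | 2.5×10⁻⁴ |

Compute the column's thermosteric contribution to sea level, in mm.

Δh ≈ 224 mm

Layer 1 at 22 °C → α = 2.5×10⁻⁴ K⁻¹
Layer 2 at 15 °C → α = 2×10⁻⁴ K⁻¹
Layer 3 at 8.8 °C → α = 1.5×10⁻⁴ K⁻¹
Layer 4 at 1.8 °C → α = 1×10⁻⁴ K⁻¹
Layer 1: 0.66 × 240 × 2.5×10⁻⁴ = 0.03960 m
240–870 m: 1 × 2×10⁻⁴ × 630 = 0.12600 m
870–1400 m: 530 × 0.4 × 1.5×10⁻⁴ = 0.03180 m
Layer 4: 0.18 × 1×10⁻⁴ × 1500 = 0.02700 m
Δh = 0.03960 + 0.12600 + 0.03180 + 0.02700 = 0.22440 m ≈ 224 mm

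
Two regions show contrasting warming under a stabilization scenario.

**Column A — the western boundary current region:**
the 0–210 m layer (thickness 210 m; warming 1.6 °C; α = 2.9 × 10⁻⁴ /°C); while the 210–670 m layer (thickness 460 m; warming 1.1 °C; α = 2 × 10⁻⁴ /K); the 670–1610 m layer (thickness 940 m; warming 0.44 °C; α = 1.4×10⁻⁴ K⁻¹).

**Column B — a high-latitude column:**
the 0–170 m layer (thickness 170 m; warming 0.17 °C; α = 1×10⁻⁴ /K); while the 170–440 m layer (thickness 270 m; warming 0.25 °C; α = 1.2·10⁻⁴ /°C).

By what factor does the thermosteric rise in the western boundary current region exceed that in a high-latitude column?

a factor of 23.3

A 0–210 m: 1.6 × 210 × 2.9×10⁻⁴ = 0.09744 m
A Layer 2: 1.1 × 2×10⁻⁴ × 460 = 0.10120 m
A Layer 3: 0.44 × 940 × 1.4×10⁻⁴ = 0.057904 m
A total: 0.256544 m
B Layer 1: 170 × 1×10⁻⁴ × 0.17 = 0.00289 m
B 170–440 m: 1.2×10⁻⁴ × 270 × 0.25 = 0.00810 m
B total: 0.01099 m
Ratio: 0.256544 / 0.01099 ≈ 23.34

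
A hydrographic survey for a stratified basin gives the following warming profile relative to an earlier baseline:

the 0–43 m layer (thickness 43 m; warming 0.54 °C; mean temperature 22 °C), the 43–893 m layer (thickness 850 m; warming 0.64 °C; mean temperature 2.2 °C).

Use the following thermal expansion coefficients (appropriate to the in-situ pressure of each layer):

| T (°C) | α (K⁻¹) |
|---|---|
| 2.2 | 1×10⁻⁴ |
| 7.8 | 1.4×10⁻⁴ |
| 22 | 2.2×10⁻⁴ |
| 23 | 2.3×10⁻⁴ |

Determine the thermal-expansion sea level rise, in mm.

Layer 1 at 22 °C → α = 2.2×10⁻⁴ K⁻¹
Layer 2 at 2.2 °C → α = 1×10⁻⁴ K⁻¹
0–43 m: 43 × 0.54 × 2.2×10⁻⁴ = 0.0051084 m
Layer 2: 1×10⁻⁴ × 0.64 × 850 = 0.05440 m
Δh = 0.0051084 + 0.05440 = 0.0595084 m ≈ 59.5 mm

Δh ≈ 59.5 mm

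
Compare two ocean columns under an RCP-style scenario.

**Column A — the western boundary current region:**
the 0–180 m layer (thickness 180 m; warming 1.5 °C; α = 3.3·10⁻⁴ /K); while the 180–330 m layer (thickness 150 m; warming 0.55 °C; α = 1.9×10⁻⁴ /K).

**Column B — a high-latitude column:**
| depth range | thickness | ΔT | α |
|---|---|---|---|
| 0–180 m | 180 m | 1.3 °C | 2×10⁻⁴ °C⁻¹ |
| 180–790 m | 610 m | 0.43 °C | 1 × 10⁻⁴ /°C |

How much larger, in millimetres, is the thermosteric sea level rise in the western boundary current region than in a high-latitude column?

A Layer 1: 180 × 3.3×10⁻⁴ × 1.5 = 0.08910 m
A Layer 2: 0.55 × 1.9×10⁻⁴ × 150 = 0.015675 m
A total: 0.104775 m
B Layer 1: 1.3 × 2×10⁻⁴ × 180 = 0.04680 m
B Layer 2: 610 × 0.43 × 1×10⁻⁴ = 0.02623 m
B total: 0.07303 m
Difference: 0.104775 − 0.07303 = 0.031745 m

32 mm larger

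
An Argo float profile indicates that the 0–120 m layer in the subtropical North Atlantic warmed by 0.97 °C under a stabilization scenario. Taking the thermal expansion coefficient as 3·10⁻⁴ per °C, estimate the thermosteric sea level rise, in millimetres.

Δh = αΔT·H = 3×10⁻⁴ × 0.97 × 120 = 0.03492 m

34.9 mm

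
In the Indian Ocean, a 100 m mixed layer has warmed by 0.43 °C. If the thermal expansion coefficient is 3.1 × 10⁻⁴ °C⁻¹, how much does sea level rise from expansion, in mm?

Δh = 13.3 mm

Δh = αΔT·H = 3.1×10⁻⁴ × 0.43 × 100 = 0.01333 m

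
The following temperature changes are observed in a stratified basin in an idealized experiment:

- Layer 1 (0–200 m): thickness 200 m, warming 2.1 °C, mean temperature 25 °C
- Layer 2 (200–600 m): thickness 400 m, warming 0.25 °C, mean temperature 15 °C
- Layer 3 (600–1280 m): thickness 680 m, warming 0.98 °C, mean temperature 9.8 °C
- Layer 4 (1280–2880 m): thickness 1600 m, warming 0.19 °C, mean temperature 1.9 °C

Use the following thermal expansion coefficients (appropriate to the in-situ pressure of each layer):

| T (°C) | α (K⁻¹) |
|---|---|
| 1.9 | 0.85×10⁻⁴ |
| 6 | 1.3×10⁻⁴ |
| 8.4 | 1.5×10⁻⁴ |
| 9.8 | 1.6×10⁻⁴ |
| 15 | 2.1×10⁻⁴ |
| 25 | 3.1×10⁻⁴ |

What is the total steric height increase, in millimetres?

Δh ≈ 280 mm

Layer 1 at 25 °C → α = 3.1×10⁻⁴ K⁻¹
Layer 2 at 15 °C → α = 2.1×10⁻⁴ K⁻¹
Layer 3 at 9.8 °C → α = 1.6×10⁻⁴ K⁻¹
Layer 4 at 1.9 °C → α = 0.85×10⁻⁴ K⁻¹
Layer 1: 200 × 3.1×10⁻⁴ × 2.1 = 0.13020 m
200–600 m: 2.1×10⁻⁴ × 0.25 × 400 = 0.02100 m
600–1280 m: 1.6×10⁻⁴ × 680 × 0.98 = 0.106624 m
0.19 × 0.85×10⁻⁴ × 1600 = 0.02584 m
Δh = 0.13020 + 0.02100 + 0.106624 + 0.02584 = 0.283664 m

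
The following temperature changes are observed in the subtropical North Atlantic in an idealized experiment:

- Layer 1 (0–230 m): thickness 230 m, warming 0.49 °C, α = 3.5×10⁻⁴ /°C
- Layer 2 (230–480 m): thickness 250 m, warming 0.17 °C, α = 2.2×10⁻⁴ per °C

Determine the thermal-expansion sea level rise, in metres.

Layer 1: 3.5×10⁻⁴ × 230 × 0.49 = 0.039445 m
230–480 m: 0.17 × 250 × 2.2×10⁻⁴ = 0.00935 m
Δh = 0.039445 + 0.00935 = 0.048795 m ≈ 0.0488 m

Δh ≈ 0.0488 m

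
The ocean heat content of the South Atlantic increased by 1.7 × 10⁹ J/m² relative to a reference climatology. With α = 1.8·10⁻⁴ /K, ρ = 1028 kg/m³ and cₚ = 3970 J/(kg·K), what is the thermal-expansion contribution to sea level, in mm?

Δh = αQ/(ρcₚ) = 1.8×10⁻⁴ × 1.7×10⁹ / (1028 × 3970) ≈ 0.074979 m

about 75 mm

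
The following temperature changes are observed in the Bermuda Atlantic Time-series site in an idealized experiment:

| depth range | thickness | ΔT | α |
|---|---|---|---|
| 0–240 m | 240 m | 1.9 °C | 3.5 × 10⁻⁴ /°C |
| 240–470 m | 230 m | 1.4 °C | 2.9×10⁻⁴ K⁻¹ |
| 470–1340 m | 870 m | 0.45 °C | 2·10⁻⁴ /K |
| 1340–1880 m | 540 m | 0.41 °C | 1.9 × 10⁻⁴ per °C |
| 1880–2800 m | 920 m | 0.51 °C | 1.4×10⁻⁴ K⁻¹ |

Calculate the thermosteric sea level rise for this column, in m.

1.9 × 3.5×10⁻⁴ × 240 = 0.15960 m
230 × 1.4 × 2.9×10⁻⁴ = 0.09338 m
870 × 0.45 × 2×10⁻⁴ = 0.07830 m
1340–1880 m: 1.9×10⁻⁴ × 540 × 0.41 = 0.042066 m
Layer 5: 1.4×10⁻⁴ × 0.51 × 920 = 0.065688 m
Δh = 0.15960 + 0.09338 + 0.07830 + 0.042066 + 0.065688 = 0.439034 m

about 0.44 m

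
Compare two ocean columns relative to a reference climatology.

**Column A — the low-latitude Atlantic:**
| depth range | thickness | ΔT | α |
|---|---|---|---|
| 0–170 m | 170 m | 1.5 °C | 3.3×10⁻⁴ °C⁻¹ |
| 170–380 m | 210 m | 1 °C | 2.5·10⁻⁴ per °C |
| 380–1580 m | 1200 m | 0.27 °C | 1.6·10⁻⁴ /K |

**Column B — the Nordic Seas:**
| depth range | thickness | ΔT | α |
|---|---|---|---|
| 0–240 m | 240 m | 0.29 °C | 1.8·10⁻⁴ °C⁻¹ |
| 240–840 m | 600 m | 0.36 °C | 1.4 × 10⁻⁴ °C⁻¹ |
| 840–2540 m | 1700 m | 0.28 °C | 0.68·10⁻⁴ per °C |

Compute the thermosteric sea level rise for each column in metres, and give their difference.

A 1.5 × 3.3×10⁻⁴ × 170 = 0.08415 m
A Layer 2: 2.5×10⁻⁴ × 210 × 1 = 0.05250 m
A 380–1580 m: 1200 × 1.6×10⁻⁴ × 0.27 = 0.05184 m
A total: 0.18849 m
B Layer 1: 0.29 × 240 × 1.8×10⁻⁴ = 0.012528 m
B 600 × 0.36 × 1.4×10⁻⁴ = 0.03024 m
B 0.28 × 0.68×10⁻⁴ × 1700 = 0.032368 m
B total: 0.075136 m
Difference: 0.18849 − 0.075136 = 0.113354 m

A: 0.188 m; B: 0.0751 m; difference 0.113 m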